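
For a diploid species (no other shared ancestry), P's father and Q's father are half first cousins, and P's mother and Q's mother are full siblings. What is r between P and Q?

0.140625

Independent pedigree routes through distinct common ancestors add.
P and Q are related in two ways: half second cousins through their fathers (r = 1/64) and first cousins through their mothers (r = 1/8).
r = 1/64 + 1/8 = 0.140625.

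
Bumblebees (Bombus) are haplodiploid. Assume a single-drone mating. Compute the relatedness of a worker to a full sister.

0.75

Haplodiploid full sisters inherit their father's entire haploid genome identically (contributing 1/2) and on average half of their mother's contribution (1/2 · 1/2 = 1/4); r = 1/2 + 1/4 = 3/4.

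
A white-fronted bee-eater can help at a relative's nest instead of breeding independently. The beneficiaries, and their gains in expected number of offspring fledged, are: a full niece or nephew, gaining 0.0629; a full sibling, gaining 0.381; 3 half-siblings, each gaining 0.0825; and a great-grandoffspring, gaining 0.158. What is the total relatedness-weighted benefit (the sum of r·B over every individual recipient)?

0.28785

r to a full niece or nephew = 1/4 (full aunt/uncle↔niece/nephew: two paths of length 3 through the shared grandparent pair: r = 2·(1/2)^3 = 1/4).
r to a full sibling = 1/2 (full sibs share both parents — two paths of length 2: r = 2·(1/2)^2 = 1/2).
r to a half-sibling = 1/4 (half-sibs share one parent — one path of length 2: r = (1/2)^2 = 1/4).
r to a great-grandoffspring = 0.125 (three parent–offspring links: r = (1/2)^3 = 1/8).
Summing one r·B term per recipient: 1·0.25·0.0629 + 1·0.5·0.381 + 3·0.25·0.0825 + 1·0.125·0.158 = 0.28785.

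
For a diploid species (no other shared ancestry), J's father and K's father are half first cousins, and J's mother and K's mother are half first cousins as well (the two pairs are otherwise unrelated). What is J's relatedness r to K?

Wright's path rule: contributions from independent ancestry routes add.
J and K are related in two ways: half second cousins through their fathers (r = 1/64) and half second cousins through their mothers (r = 1/64).
r = 1/64 + 1/64 = 1/32 = 0.03125.

0.03125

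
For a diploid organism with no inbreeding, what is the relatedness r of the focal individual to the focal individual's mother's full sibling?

Each parent–offspring link contributes a factor of 1/2, and independent paths through distinct common ancestors add.
Full aunt/uncle↔niece/nephew: two paths of length 3 through the shared grandparent pair: r = 2·(1/2)^3 = 1/4.

0.25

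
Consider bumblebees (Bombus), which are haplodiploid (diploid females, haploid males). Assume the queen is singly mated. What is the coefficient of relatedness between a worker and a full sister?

0.75

Haplodiploid full sisters inherit their father's entire haploid genome identically (contributing 1/2) and on average half of their mother's contribution (1/2 · 1/2 = 1/4); r = 1/2 + 1/4 = 3/4.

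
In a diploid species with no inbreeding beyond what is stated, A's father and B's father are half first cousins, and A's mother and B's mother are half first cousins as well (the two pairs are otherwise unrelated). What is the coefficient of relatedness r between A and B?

0.03125

Relatedness sums over independent paths through distinct common ancestors.
A and B are related in two ways: half second cousins through their fathers (r = 1/64) and half second cousins through their mothers (r = 1/64).
r = 1/64 + 1/64 = 1/32 = 0.03125.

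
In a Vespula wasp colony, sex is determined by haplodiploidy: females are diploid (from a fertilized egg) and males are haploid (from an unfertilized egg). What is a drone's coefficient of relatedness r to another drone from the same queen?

0.5

Haploid brothers each carry a random half of the queen's diploid genome, so on average they share half: r = 1/2.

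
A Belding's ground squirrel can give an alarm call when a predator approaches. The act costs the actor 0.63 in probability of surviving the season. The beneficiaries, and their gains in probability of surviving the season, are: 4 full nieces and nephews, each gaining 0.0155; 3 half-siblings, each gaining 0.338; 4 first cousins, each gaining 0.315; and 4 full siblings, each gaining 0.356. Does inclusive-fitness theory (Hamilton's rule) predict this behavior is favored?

Yes

Hamilton's rule: the trait is favored when the sum of r·B over every recipient exceeds the actor's cost C.
r to a full niece or nephew = 0.25 (full aunt/uncle↔niece/nephew: two paths of length 3 through the shared grandparent pair: r = 2·(1/2)^3 = 1/4).
r to a half-sibling = 0.25 (half-sibs share one parent — one path of length 2: r = (1/2)^2 = 1/4).
r to a first cousin = 1/8 (first cousins share one grandparent pair — two paths of length 4: r = 2·(1/2)^4 = 1/8).
r to a full sibling = 0.5 (full sibs share both parents — two paths of length 2: r = 2·(1/2)^2 = 1/2).
Summing one r·B term per recipient: 4·0.25·0.0155 + 3·0.25·0.338 + 4·0.125·0.315 + 4·0.5·0.356 = 1.1385.
1.1385 > 0.63: the indirect benefit exceeds the cost.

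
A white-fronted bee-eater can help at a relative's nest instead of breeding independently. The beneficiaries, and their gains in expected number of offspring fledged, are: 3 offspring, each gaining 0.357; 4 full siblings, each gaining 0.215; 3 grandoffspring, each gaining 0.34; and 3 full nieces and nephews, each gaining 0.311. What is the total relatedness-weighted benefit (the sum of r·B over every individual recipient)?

1.45375

r to an offspring = 0.5 (one parent–offspring link: r = (1/2)^1 = 1/2).
r to a full sibling = 0.5 (full sibs share both parents — two paths of length 2: r = 2·(1/2)^2 = 1/2).
r to a grandoffspring = 0.25 (two parent–offspring links: r = (1/2)^2 = 1/4).
r to a full niece or nephew = 1/4 (full aunt/uncle↔niece/nephew: two paths of length 3 through the shared grandparent pair: r = 2·(1/2)^3 = 1/4).
Summing one r·B term per recipient: 3·0.5·0.357 + 4·0.5·0.215 + 3·0.25·0.34 + 3·0.25·0.311 = 1.45375.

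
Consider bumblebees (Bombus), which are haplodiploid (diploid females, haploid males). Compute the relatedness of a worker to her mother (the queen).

0.5

One meiotic link between diploid queen and diploid daughter: r = 1/2.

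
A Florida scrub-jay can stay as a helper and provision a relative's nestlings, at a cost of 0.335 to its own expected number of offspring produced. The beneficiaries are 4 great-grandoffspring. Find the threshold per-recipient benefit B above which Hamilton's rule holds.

r to a great-grandoffspring = 0.125 (three parent–offspring links: r = (1/2)^3 = 1/8).
Hamilton's rule with n recipients of equal r: n·r·B > C, so B > C/(n·r) = 0.335/(4·0.125) = 0.67.

0.67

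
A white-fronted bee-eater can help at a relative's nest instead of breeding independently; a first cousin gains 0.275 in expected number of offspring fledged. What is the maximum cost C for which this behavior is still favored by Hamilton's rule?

r to a first cousin = 1/8 (first cousins share one grandparent pair — two paths of length 4: r = 2·(1/2)^4 = 1/8).
Hamilton's rule: n·r·B > C, so the trait is favored while C < n·r·B = 1·0.125·0.275 = 0.034375.

0.034375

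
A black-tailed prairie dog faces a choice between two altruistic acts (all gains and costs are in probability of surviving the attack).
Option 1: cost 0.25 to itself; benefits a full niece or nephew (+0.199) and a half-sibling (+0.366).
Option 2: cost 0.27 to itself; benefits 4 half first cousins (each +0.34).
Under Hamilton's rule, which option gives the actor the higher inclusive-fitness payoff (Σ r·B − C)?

Option 1

Option 1: r to a full niece or nephew = 0.25.
Option 1: r to a half-sibling = 0.25.
Option 1: Σ r·B − C = (1·0.25·0.199 + 1·0.25·0.366) − 0.25 = -0.10875.
Option 2: r to a half first cousin = 0.0625.
Option 2: Σ r·B − C = (4·0.0625·0.34) − 0.27 = -0.185.
Option 1 has the higher net inclusive-fitness payoff.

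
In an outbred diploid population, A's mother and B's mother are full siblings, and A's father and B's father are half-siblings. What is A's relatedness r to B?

With two independent routes of shared ancestry, r is the sum of the two contributions.
A and B are related in two ways: first cousins through their mothers (r = 1/8) and half first cousins through their fathers (r = 1/16).
r = 1/8 + 1/16 = 0.1875.

0.1875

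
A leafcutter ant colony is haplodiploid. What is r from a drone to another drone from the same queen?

Haploid brothers each carry a random half of the queen's diploid genome, so on average they share half: r = 1/2.

0.5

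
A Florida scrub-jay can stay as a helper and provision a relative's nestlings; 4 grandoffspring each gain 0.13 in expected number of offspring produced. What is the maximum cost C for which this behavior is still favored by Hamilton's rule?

0.13

r to a grandoffspring = 1/4 (two parent–offspring links: r = (1/2)^2 = 1/4).
Hamilton's rule: n·r·B > C, so the trait is favored while C < n·r·B = 4·0.25·0.13 = 0.13.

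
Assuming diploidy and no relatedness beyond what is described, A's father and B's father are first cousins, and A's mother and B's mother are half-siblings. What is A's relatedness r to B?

Wright's path rule: contributions from independent ancestry routes add.
A and B are related in two ways: second cousins through their fathers (r = 1/32) and half first cousins through their mothers (r = 1/16).
r = 1/32 + 1/16 = 0.09375.

0.09375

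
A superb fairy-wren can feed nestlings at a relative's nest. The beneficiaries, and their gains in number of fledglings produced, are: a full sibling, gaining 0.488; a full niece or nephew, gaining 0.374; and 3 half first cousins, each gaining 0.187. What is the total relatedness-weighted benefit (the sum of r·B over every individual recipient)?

r to a full sibling = 1/2 (full sibs share both parents — two paths of length 2: r = 2·(1/2)^2 = 1/2).
r to a full niece or nephew = 1/4 (full aunt/uncle↔niece/nephew: two paths of length 3 through the shared grandparent pair: r = 2·(1/2)^3 = 1/4).
r to a half first cousin = 0.0625 (half first cousins share one grandparent — one path of length 4: r = (1/2)^4 = 1/16).
Summing one r·B term per recipient: 1·0.5·0.488 + 1·0.25·0.374 + 3·0.0625·0.187 = 0.3725625.

0.3725625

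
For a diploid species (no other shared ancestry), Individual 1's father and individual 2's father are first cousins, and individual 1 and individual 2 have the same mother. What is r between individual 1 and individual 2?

Relatedness sums over independent paths through distinct common ancestors.
Individual 1 and individual 2 are related in two ways: second cousins through their fathers (r = 1/32) and half-sibs through their shared mother (r = 1/4).
r = 1/32 + 1/4 = 9/32 = 0.28125.

0.28125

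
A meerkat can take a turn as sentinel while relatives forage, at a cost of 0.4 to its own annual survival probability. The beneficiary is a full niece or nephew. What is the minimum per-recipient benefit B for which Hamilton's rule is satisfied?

1.6

r to a full niece or nephew = 1/4 (full aunt/uncle↔niece/nephew: two paths of length 3 through the shared grandparent pair: r = 2·(1/2)^3 = 1/4).
Hamilton's rule with n recipients of equal r: n·r·B > C, so B > C/(n·r) = 0.4/(1·0.25) = 1.6.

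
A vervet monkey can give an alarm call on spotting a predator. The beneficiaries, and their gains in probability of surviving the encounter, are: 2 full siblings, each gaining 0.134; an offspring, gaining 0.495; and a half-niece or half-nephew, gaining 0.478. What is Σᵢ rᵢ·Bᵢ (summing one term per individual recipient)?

r to a full sibling = 1/2 (full sibs share both parents — two paths of length 2: r = 2·(1/2)^2 = 1/2).
r to an offspring = 0.5 (one parent–offspring link: r = (1/2)^1 = 1/2).
r to a half-niece or half-nephew = 0.125 (half-aunt/uncle↔niece/nephew: one path of length 3: r = (1/2)^3 = 1/8).
Summing one r·B term per recipient: 2·0.5·0.134 + 1·0.5·0.495 + 1·0.125·0.478 = 0.44125.

0.44125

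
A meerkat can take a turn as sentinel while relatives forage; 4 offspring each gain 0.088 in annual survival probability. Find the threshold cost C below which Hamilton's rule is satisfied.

0.176

r to an offspring = 1/2 (one parent–offspring link: r = (1/2)^1 = 1/2).
Hamilton's rule: n·r·B > C, so the trait is favored while C < n·r·B = 4·0.5·0.088 = 0.176.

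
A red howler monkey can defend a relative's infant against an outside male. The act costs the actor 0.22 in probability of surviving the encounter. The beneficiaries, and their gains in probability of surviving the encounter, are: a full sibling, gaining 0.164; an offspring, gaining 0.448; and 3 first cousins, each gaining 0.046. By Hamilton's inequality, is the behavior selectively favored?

Yes

Hamilton's rule: the trait is favored when the sum of r·B over every recipient exceeds the actor's cost C.
r to a full sibling = 1/2 (full sibs share both parents — two paths of length 2: r = 2·(1/2)^2 = 1/2).
r to an offspring = 1/2 (one parent–offspring link: r = (1/2)^1 = 1/2).
r to a first cousin = 1/8 (first cousins share one grandparent pair — two paths of length 4: r = 2·(1/2)^4 = 1/8).
Summing one r·B term per recipient: 1·0.5·0.164 + 1·0.5·0.448 + 3·0.125·0.046 = 0.32325.
0.32325 > 0.22: the indirect benefit exceeds the cost.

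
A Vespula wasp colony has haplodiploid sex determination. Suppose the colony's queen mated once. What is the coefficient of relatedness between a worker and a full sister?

0.75

Haplodiploid full sisters inherit their father's entire haploid genome identically (contributing 1/2) and on average half of their mother's contribution (1/2 · 1/2 = 1/4); r = 1/2 + 1/4 = 3/4.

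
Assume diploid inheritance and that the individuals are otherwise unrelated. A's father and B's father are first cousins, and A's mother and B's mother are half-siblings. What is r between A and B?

Wright's path rule: contributions from independent ancestry routes add.
A and B are related in two ways: second cousins through their fathers (r = 1/32) and half first cousins through their mothers (r = 1/16).
r = 1/32 + 1/16 = 0.09375.

0.09375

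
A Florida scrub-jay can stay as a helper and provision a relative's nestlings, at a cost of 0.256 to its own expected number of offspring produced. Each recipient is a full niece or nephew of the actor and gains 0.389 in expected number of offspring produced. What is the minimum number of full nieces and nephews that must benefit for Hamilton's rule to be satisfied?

r to a full niece or nephew = 0.25 (full aunt/uncle↔niece/nephew: two paths of length 3 through the shared grandparent pair: r = 2·(1/2)^3 = 1/4).
Hamilton's rule: n·r·B > C  ⇒  n > C/(r·B) = 0.256/(0.25·0.389) = 2.632.
The smallest integer exceeding 2.632 is 3.

3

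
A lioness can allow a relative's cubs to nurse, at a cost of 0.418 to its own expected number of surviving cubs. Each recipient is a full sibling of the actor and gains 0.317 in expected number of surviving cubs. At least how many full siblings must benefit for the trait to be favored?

3

r to a full sibling = 1/2 (full sibs share both parents — two paths of length 2: r = 2·(1/2)^2 = 1/2).
Hamilton's rule: n·r·B > C  ⇒  n > C/(r·B) = 0.418/(0.5·0.317) = 2.637.
The smallest integer exceeding 2.637 is 3.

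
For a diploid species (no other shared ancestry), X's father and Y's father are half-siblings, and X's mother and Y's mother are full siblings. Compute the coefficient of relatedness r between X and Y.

0.1875

Independent pedigree routes through distinct common ancestors add.
X and Y are related in two ways: half first cousins through their fathers (r = 1/16) and first cousins through their mothers (r = 1/8).
r = 1/16 + 1/8 = 3/16 = 0.1875.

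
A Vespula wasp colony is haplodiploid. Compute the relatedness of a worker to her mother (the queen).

0.5

One meiotic link between diploid queen and diploid daughter: r = 1/2.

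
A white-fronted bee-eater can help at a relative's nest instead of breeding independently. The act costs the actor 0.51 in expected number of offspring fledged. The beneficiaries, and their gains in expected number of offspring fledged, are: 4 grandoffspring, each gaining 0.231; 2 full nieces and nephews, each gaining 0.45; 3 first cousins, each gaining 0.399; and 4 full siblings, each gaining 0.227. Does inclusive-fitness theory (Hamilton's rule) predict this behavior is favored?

Yes

Hamilton's rule: the trait is favored when the sum of r·B over every recipient exceeds the actor's cost C.
r to a grandoffspring = 0.25 (two parent–offspring links: r = (1/2)^2 = 1/4).
r to a full niece or nephew = 1/4 (full aunt/uncle↔niece/nephew: two paths of length 3 through the shared grandparent pair: r = 2·(1/2)^3 = 1/4).
r to a first cousin = 1/8 (first cousins share one grandparent pair — two paths of length 4: r = 2·(1/2)^4 = 1/8).
r to a full sibling = 1/2 (full sibs share both parents — two paths of length 2: r = 2·(1/2)^2 = 1/2).
Summing one r·B term per recipient: 4·0.25·0.231 + 2·0.25·0.45 + 3·0.125·0.399 + 4·0.5·0.227 = 1.059625.
1.059625 > 0.51: the indirect benefit exceeds the cost.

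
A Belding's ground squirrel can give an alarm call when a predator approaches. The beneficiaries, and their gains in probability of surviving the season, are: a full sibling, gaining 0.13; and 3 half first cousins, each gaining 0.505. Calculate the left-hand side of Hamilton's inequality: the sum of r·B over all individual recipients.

0.1596875

r to a full sibling = 1/2 (full sibs share both parents — two paths of length 2: r = 2·(1/2)^2 = 1/2).
r to a half first cousin = 1/16 (half first cousins share one grandparent — one path of length 4: r = (1/2)^4 = 1/16).
Summing one r·B term per recipient: 1·0.5·0.13 + 3·0.0625·0.505 = 0.1596875.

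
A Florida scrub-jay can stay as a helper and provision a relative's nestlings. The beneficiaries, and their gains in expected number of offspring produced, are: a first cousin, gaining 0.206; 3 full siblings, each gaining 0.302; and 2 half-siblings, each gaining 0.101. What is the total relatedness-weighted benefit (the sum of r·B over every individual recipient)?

0.52925

r to a first cousin = 0.125 (first cousins share one grandparent pair — two paths of length 4: r = 2·(1/2)^4 = 1/8).
r to a full sibling = 1/2 (full sibs share both parents — two paths of length 2: r = 2·(1/2)^2 = 1/2).
r to a half-sibling = 0.25 (half-sibs share one parent — one path of length 2: r = (1/2)^2 = 1/4).
Summing one r·B term per recipient: 1·0.125·0.206 + 3·0.5·0.302 + 2·0.25·0.101 = 0.52925.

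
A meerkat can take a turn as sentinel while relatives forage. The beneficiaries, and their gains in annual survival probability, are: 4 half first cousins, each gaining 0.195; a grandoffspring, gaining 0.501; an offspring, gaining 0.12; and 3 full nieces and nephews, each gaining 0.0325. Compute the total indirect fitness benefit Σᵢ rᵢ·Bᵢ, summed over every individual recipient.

0.258375

r to a half first cousin = 0.0625 (half first cousins share one grandparent — one path of length 4: r = (1/2)^4 = 1/16).
r to a grandoffspring = 1/4 (two parent–offspring links: r = (1/2)^2 = 1/4).
r to an offspring = 0.5 (one parent–offspring link: r = (1/2)^1 = 1/2).
r to a full niece or nephew = 1/4 (full aunt/uncle↔niece/nephew: two paths of length 3 through the shared grandparent pair: r = 2·(1/2)^3 = 1/4).
Summing one r·B term per recipient: 4·0.0625·0.195 + 1·0.25·0.501 + 1·0.5·0.12 + 3·0.25·0.0325 = 0.258375.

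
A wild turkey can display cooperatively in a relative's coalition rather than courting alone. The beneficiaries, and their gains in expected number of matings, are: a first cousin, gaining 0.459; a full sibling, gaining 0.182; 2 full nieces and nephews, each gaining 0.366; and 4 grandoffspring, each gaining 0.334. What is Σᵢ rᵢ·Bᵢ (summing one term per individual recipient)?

0.665375

r to a first cousin = 0.125 (first cousins share one grandparent pair — two paths of length 4: r = 2·(1/2)^4 = 1/8).
r to a full sibling = 1/2 (full sibs share both parents — two paths of length 2: r = 2·(1/2)^2 = 1/2).
r to a full niece or nephew = 0.25 (full aunt/uncle↔niece/nephew: two paths of length 3 through the shared grandparent pair: r = 2·(1/2)^3 = 1/4).
r to a grandoffspring = 1/4 (two parent–offspring links: r = (1/2)^2 = 1/4).
Summing one r·B term per recipient: 1·0.125·0.459 + 1·0.5·0.182 + 2·0.25·0.366 + 4·0.25·0.334 = 0.665375.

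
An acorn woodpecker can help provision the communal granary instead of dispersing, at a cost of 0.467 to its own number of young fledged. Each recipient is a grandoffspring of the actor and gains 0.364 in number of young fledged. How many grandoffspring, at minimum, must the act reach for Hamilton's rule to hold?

r to a grandoffspring = 1/4 (two parent–offspring links: r = (1/2)^2 = 1/4).
Hamilton's rule: n·r·B > C  ⇒  n > C/(r·B) = 0.467/(0.25·0.364) = 5.132.
The smallest integer exceeding 5.132 is 6.

6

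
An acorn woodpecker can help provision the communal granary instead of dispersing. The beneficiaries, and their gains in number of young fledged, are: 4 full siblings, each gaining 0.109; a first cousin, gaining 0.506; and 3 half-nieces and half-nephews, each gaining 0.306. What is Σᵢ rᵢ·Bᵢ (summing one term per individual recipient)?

r to a full sibling = 1/2 (full sibs share both parents — two paths of length 2: r = 2·(1/2)^2 = 1/2).
r to a first cousin = 0.125 (first cousins share one grandparent pair — two paths of length 4: r = 2·(1/2)^4 = 1/8).
r to a half-niece or half-nephew = 0.125 (half-aunt/uncle↔niece/nephew: one path of length 3: r = (1/2)^3 = 1/8).
Summing one r·B term per recipient: 4·0.5·0.109 + 1·0.125·0.506 + 3·0.125·0.306 = 0.396.

0.396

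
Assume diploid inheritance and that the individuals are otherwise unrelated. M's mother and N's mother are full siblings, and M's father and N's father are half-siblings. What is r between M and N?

0.1875

Wright's path rule: contributions from independent ancestry routes add.
M and N are related in two ways: first cousins through their mothers (r = 1/8) and half first cousins through their fathers (r = 1/16).
r = 1/8 + 1/16 = 0.1875.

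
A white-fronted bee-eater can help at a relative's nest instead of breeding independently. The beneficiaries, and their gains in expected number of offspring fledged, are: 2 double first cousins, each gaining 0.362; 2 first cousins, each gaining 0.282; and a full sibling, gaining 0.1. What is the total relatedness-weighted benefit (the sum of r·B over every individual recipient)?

r to a double first cousin = 1/4 (double first cousins share both grandparent pairs — four paths of length 4: r = 4·(1/2)^4 = 1/4).
r to a first cousin = 0.125 (first cousins share one grandparent pair — two paths of length 4: r = 2·(1/2)^4 = 1/8).
r to a full sibling = 1/2 (full sibs share both parents — two paths of length 2: r = 2·(1/2)^2 = 1/2).
Summing one r·B term per recipient: 2·0.25·0.362 + 2·0.125·0.282 + 1·0.5·0.1 = 0.3015.

0.3015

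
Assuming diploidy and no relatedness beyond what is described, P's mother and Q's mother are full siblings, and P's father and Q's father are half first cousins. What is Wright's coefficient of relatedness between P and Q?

0.140625

With two independent routes of shared ancestry, r is the sum of the two contributions.
P and Q are related in two ways: first cousins through their mothers (r = 1/8) and half second cousins through their fathers (r = 1/64).
r = 1/8 + 1/64 = 0.140625.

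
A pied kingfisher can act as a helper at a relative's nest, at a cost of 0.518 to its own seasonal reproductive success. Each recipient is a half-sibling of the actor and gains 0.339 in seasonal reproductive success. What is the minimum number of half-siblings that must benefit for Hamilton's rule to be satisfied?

7

r to a half-sibling = 1/4 (half-sibs share one parent — one path of length 2: r = (1/2)^2 = 1/4).
Hamilton's rule: n·r·B > C  ⇒  n > C/(r·B) = 0.518/(0.25·0.339) = 6.112.
The smallest integer exceeding 6.112 is 7.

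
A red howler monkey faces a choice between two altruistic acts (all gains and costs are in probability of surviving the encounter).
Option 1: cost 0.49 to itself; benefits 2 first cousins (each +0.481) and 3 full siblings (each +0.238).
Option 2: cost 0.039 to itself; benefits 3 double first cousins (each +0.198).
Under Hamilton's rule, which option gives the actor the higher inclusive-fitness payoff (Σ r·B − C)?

Option 2

Option 1: r to a first cousin = 0.125.
Option 1: r to a full sibling = 0.5.
Option 1: Σ r·B − C = (2·0.125·0.481 + 3·0.5·0.238) − 0.49 = -0.01275.
Option 2: r to a double first cousin = 0.25.
Option 2: Σ r·B − C = (3·0.25·0.198) − 0.039 = 0.1095.
Option 2 has the higher net inclusive-fitness payoff.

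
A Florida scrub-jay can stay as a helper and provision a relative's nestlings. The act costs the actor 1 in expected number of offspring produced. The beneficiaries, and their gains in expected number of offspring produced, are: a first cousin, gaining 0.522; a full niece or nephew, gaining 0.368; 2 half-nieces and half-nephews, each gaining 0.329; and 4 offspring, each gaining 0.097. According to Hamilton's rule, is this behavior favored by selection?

Hamilton's rule: the trait is favored when the sum of r·B over every recipient exceeds the actor's cost C.
r to a first cousin = 1/8 (first cousins share one grandparent pair — two paths of length 4: r = 2·(1/2)^4 = 1/8).
r to a full niece or nephew = 0.25 (full aunt/uncle↔niece/nephew: two paths of length 3 through the shared grandparent pair: r = 2·(1/2)^3 = 1/4).
r to a half-niece or half-nephew = 1/8 (half-aunt/uncle↔niece/nephew: one path of length 3: r = (1/2)^3 = 1/8).
r to an offspring = 0.5 (one parent–offspring link: r = (1/2)^1 = 1/2).
Summing one r·B term per recipient: 1·0.125·0.522 + 1·0.25·0.368 + 2·0.125·0.329 + 4·0.5·0.097 = 0.4335.
0.4335 < 1: the indirect benefit is less than the cost.

No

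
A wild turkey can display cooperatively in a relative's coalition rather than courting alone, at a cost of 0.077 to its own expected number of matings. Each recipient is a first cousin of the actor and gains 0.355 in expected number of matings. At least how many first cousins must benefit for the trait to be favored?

r to a first cousin = 0.125 (first cousins share one grandparent pair — two paths of length 4: r = 2·(1/2)^4 = 1/8).
Hamilton's rule: n·r·B > C  ⇒  n > C/(r·B) = 0.077/(0.125·0.355) = 1.735.
The smallest integer exceeding 1.735 is 2.

2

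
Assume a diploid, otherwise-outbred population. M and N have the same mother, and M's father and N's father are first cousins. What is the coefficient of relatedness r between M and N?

Relatedness sums over independent paths through distinct common ancestors.
M and N are related in two ways: half-sibs through their shared mother (r = 1/4) and second cousins through their fathers (r = 1/32).
r = 1/4 + 1/32 = 9/32 = 0.28125.

0.28125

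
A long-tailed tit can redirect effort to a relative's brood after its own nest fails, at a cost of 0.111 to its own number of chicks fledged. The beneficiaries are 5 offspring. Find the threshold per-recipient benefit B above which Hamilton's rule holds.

0.0444

r to an offspring = 1/2 (one parent–offspring link: r = (1/2)^1 = 1/2).
Hamilton's rule with n recipients of equal r: n·r·B > C, so B > C/(n·r) = 0.111/(5·0.5) = 0.0444.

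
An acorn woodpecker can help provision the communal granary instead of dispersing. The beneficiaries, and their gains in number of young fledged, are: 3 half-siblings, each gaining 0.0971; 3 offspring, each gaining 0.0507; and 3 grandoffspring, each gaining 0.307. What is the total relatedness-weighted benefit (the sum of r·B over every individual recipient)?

r to a half-sibling = 0.25 (half-sibs share one parent — one path of length 2: r = (1/2)^2 = 1/4).
r to an offspring = 1/2 (one parent–offspring link: r = (1/2)^1 = 1/2).
r to a grandoffspring = 0.25 (two parent–offspring links: r = (1/2)^2 = 1/4).
Summing one r·B term per recipient: 3·0.25·0.0971 + 3·0.5·0.0507 + 3·0.25·0.307 = 0.379125.

0.379125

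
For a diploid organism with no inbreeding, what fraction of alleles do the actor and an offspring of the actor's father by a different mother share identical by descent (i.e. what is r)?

Each parent–offspring link contributes a factor of 1/2, and independent paths through distinct common ancestors add.
Half-sibs share one parent — one path of length 2: r = (1/2)^2 = 1/4.

0.25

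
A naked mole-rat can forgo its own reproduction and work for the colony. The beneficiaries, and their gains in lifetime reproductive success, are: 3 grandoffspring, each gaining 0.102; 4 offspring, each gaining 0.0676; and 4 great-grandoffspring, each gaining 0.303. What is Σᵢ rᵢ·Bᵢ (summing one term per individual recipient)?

0.3632

r to a grandoffspring = 0.25 (two parent–offspring links: r = (1/2)^2 = 1/4).
r to an offspring = 1/2 (one parent–offspring link: r = (1/2)^1 = 1/2).
r to a great-grandoffspring = 0.125 (three parent–offspring links: r = (1/2)^3 = 1/8).
Summing one r·B term per recipient: 3·0.25·0.102 + 4·0.5·0.0676 + 4·0.125·0.303 = 0.3632.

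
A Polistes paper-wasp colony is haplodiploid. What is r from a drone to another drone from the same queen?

0.5

Haploid brothers each carry a random half of the queen's diploid genome, so on average they share half: r = 1/2.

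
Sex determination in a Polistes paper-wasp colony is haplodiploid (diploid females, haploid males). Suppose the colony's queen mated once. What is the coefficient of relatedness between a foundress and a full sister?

0.75

Haplodiploid full sisters inherit their father's entire haploid genome identically (contributing 1/2) and on average half of their mother's contribution (1/2 · 1/2 = 1/4); r = 1/2 + 1/4 = 3/4.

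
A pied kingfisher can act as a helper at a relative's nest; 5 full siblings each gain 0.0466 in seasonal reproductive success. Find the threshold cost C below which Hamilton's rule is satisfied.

r to a full sibling = 0.5 (full sibs share both parents — two paths of length 2: r = 2·(1/2)^2 = 1/2).
Hamilton's rule: n·r·B > C, so the trait is favored while C < n·r·B = 5·0.5·0.0466 = 0.1165.

0.1165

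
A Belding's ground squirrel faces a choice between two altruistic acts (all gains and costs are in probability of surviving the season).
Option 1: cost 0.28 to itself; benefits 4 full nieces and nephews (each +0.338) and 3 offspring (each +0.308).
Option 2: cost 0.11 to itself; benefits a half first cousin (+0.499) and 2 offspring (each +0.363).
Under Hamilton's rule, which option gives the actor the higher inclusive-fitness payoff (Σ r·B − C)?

Option 1: r to a full niece or nephew = 0.25.
Option 1: r to an offspring = 0.5.
Option 1: Σ r·B − C = (4·0.25·0.338 + 3·0.5·0.308) − 0.28 = 0.52.
Option 2: r to a half first cousin = 0.0625.
Option 2: r to an offspring = 0.5.
Option 2: Σ r·B − C = (1·0.0625·0.499 + 2·0.5·0.363) − 0.11 = 0.2841875.
Option 1 has the higher net inclusive-fitness payoff.

Option 1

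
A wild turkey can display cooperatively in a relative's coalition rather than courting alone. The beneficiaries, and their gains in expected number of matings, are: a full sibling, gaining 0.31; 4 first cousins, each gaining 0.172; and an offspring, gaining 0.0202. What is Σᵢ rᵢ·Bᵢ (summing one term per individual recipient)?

0.2511

r to a full sibling = 0.5 (full sibs share both parents — two paths of length 2: r = 2·(1/2)^2 = 1/2).
r to a first cousin = 1/8 (first cousins share one grandparent pair — two paths of length 4: r = 2·(1/2)^4 = 1/8).
r to an offspring = 1/2 (one parent–offspring link: r = (1/2)^1 = 1/2).
Summing one r·B term per recipient: 1·0.5·0.31 + 4·0.125·0.172 + 1·0.5·0.0202 = 0.2511.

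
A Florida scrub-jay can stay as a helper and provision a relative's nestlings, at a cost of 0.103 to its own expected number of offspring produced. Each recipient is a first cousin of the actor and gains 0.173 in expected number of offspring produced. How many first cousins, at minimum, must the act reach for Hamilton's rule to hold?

5

r to a first cousin = 1/8 (first cousins share one grandparent pair — two paths of length 4: r = 2·(1/2)^4 = 1/8).
Hamilton's rule: n·r·B > C  ⇒  n > C/(r·B) = 0.103/(0.125·0.173) = 4.763.
The smallest integer exceeding 4.763 is 5.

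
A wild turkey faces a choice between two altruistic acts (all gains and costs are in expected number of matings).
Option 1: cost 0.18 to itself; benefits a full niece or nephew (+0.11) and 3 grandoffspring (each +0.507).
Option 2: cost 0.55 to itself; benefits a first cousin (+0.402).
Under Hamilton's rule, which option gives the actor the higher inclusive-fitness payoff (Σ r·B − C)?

Option 1

Option 1: r to a full niece or nephew = 0.25.
Option 1: r to a grandoffspring = 0.25.
Option 1: Σ r·B − C = (1·0.25·0.11 + 3·0.25·0.507) − 0.18 = 0.22775.
Option 2: r to a first cousin = 0.125.
Option 2: Σ r·B − C = (1·0.125·0.402) − 0.55 = -0.49975.
Option 1 has the higher net inclusive-fitness payoff.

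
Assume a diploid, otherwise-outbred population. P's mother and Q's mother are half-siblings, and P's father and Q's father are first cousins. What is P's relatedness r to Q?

0.09375

Independent pedigree routes through distinct common ancestors add.
P and Q are related in two ways: half first cousins through their mothers (r = 1/16) and second cousins through their fathers (r = 1/32).
r = 1/16 + 1/32 = 0.09375.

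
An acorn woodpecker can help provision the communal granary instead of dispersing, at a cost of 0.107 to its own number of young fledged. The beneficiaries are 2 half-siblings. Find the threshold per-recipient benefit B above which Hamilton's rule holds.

0.214

r to a half-sibling = 0.25 (half-sibs share one parent — one path of length 2: r = (1/2)^2 = 1/4).
Hamilton's rule with n recipients of equal r: n·r·B > C, so B > C/(n·r) = 0.107/(2·0.25) = 0.214.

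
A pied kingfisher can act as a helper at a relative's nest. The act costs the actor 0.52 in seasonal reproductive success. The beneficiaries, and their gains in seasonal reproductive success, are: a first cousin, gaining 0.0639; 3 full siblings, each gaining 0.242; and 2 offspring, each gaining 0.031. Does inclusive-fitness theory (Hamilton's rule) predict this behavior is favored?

No

Hamilton's rule: the trait is favored when the sum of r·B over every recipient exceeds the actor's cost C.
r to a first cousin = 1/8 (first cousins share one grandparent pair — two paths of length 4: r = 2·(1/2)^4 = 1/8).
r to a full sibling = 1/2 (full sibs share both parents — two paths of length 2: r = 2·(1/2)^2 = 1/2).
r to an offspring = 0.5 (one parent–offspring link: r = (1/2)^1 = 1/2).
Summing one r·B term per recipient: 1·0.125·0.0639 + 3·0.5·0.242 + 2·0.5·0.031 = 0.4019875.
0.4019875 < 0.52: the indirect benefit is less than the cost.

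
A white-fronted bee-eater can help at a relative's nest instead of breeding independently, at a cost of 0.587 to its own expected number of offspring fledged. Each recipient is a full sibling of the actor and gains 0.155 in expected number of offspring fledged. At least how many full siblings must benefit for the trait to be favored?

8

r to a full sibling = 1/2 (full sibs share both parents — two paths of length 2: r = 2·(1/2)^2 = 1/2).
Hamilton's rule: n·r·B > C  ⇒  n > C/(r·B) = 0.587/(0.5·0.155) = 7.574.
The smallest integer exceeding 7.574 is 8.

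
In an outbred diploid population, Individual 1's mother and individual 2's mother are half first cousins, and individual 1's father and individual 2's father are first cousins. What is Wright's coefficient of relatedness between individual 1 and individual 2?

Relatedness sums over independent paths through distinct common ancestors.
Individual 1 and individual 2 are related in two ways: half second cousins through their mothers (r = 1/64) and second cousins through their fathers (r = 1/32).
r = 1/64 + 1/32 = 3/64 = 0.046875.

0.046875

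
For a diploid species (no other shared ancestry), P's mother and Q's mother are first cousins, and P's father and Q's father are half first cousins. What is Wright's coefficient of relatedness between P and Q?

Relatedness sums over independent paths through distinct common ancestors.
P and Q are related in two ways: second cousins through their mothers (r = 1/32) and half second cousins through their fathers (r = 1/64).
r = 1/32 + 1/64 = 3/64 = 0.046875.

0.046875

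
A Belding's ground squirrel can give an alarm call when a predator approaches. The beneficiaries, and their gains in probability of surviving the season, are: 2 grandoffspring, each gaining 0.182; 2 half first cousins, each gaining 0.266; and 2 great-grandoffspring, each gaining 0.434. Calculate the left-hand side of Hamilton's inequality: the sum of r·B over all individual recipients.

r to a grandoffspring = 0.25 (two parent–offspring links: r = (1/2)^2 = 1/4).
r to a half first cousin = 0.0625 (half first cousins share one grandparent — one path of length 4: r = (1/2)^4 = 1/16).
r to a great-grandoffspring = 0.125 (three parent–offspring links: r = (1/2)^3 = 1/8).
Summing one r·B term per recipient: 2·0.25·0.182 + 2·0.0625·0.266 + 2·0.125·0.434 = 0.23275.

0.23275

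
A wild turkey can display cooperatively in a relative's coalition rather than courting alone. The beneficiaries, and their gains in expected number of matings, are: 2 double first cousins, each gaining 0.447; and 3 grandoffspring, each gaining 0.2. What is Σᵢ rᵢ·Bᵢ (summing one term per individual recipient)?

r to a double first cousin = 0.25 (double first cousins share both grandparent pairs — four paths of length 4: r = 4·(1/2)^4 = 1/4).
r to a grandoffspring = 1/4 (two parent–offspring links: r = (1/2)^2 = 1/4).
Summing one r·B term per recipient: 2·0.25·0.447 + 3·0.25·0.2 = 0.3735.

0.3735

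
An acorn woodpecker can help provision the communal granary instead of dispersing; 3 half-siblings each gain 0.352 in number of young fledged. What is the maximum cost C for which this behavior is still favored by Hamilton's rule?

r to a half-sibling = 0.25 (half-sibs share one parent — one path of length 2: r = (1/2)^2 = 1/4).
Hamilton's rule: n·r·B > C, so the trait is favored while C < n·r·B = 3·0.25·0.352 = 0.264.

0.264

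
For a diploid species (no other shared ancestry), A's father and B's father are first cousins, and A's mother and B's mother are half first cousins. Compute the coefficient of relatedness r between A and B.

With two independent routes of shared ancestry, r is the sum of the two contributions.
A and B are related in two ways: second cousins through their fathers (r = 1/32) and half second cousins through their mothers (r = 1/64).
r = 1/32 + 1/64 = 3/64 = 0.046875.

0.046875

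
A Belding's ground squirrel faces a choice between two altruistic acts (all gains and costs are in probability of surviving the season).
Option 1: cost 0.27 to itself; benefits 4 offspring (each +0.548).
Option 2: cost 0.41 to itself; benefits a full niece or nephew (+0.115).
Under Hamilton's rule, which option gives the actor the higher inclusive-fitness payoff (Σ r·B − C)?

Option 1: r to an offspring = 0.5.
Option 1: Σ r·B − C = (4·0.5·0.548) − 0.27 = 0.826.
Option 2: r to a full niece or nephew = 0.25.
Option 2: Σ r·B − C = (1·0.25·0.115) − 0.41 = -0.38125.
Option 1 has the higher net inclusive-fitness payoff.

Option 1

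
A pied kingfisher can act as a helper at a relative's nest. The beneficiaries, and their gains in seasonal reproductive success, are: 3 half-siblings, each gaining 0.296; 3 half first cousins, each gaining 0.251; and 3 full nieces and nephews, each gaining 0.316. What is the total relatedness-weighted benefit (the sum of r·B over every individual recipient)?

r to a half-sibling = 1/4 (half-sibs share one parent — one path of length 2: r = (1/2)^2 = 1/4).
r to a half first cousin = 0.0625 (half first cousins share one grandparent — one path of length 4: r = (1/2)^4 = 1/16).
r to a full niece or nephew = 1/4 (full aunt/uncle↔niece/nephew: two paths of length 3 through the shared grandparent pair: r = 2·(1/2)^3 = 1/4).
Summing one r·B term per recipient: 3·0.25·0.296 + 3·0.0625·0.251 + 3·0.25·0.316 = 0.5060625.

0.5060625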